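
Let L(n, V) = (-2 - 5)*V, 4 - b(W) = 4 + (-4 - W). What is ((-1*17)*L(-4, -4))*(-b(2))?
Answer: 2856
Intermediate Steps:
b(W) = 4 + W (b(W) = 4 - (4 + (-4 - W)) = 4 - (-1)*W = 4 + W)
L(n, V) = -7*V
((-1*17)*L(-4, -4))*(-b(2)) = ((-1*17)*(-7*(-4)))*(-(4 + 2)) = (-17*28)*(-1*6) = -476*(-6) = 2856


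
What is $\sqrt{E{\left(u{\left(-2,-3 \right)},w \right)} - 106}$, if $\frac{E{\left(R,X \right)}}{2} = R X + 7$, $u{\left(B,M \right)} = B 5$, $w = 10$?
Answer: $2 i \sqrt{73} \approx 17.088 i$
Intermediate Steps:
$u{\left(B,M \right)} = 5 B$
$E{\left(R,X \right)} = 14 + 2 R X$ ($E{\left(R,X \right)} = 2 \left(R X + 7\right) = 2 \left(7 + R X\right) = 14 + 2 R X$)
$\sqrt{E{\left(u{\left(-2,-3 \right)},w \right)} - 106} = \sqrt{\left(14 + 2 \cdot 5 \left(-2\right) 10\right) - 106} = \sqrt{\left(14 + 2 \left(-10\right) 10\right) - 106} = \sqrt{\left(14 - 200\right) - 106} = \sqrt{-186 - 106} = \sqrt{-292} = 2 i \sqrt{73}$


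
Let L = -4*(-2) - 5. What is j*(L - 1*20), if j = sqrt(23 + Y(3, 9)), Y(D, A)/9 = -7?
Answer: -34*I*sqrt(10) ≈ -107.52*I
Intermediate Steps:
Y(D, A) = -63 (Y(D, A) = 9*(-7) = -63)
L = 3 (L = 8 - 5 = 3)
j = 2*I*sqrt(10) (j = sqrt(23 - 63) = sqrt(-40) = 2*I*sqrt(10) ≈ 6.3246*I)
j*(L - 1*20) = (2*I*sqrt(10))*(3 - 1*20) = (2*I*sqrt(10))*(3 - 20) = (2*I*sqrt(10))*(-17) = -34*I*sqrt(10)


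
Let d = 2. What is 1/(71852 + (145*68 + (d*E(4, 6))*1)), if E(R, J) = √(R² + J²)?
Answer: 5107/417303171 - √13/1669212684 ≈ 1.2236e-5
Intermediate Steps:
E(R, J) = √(J² + R²)
1/(71852 + (145*68 + (d*E(4, 6))*1)) = 1/(71852 + (145*68 + (2*√(6² + 4²))*1)) = 1/(71852 + (9860 + (2*√(36 + 16))*1)) = 1/(71852 + (9860 + (2*√52)*1)) = 1/(71852 + (9860 + (2*(2*√13))*1)) = 1/(71852 + (9860 + (4*√13)*1)) = 1/(71852 + (9860 + 4*√13)) = 1/(81712 + 4*√13)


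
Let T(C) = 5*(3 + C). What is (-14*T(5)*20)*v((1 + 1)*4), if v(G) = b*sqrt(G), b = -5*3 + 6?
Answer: 201600*sqrt(2) ≈ 2.8511e+5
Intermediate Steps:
T(C) = 15 + 5*C
b = -9 (b = -15 + 6 = -9)
v(G) = -9*sqrt(G)
(-14*T(5)*20)*v((1 + 1)*4) = (-14*(15 + 5*5)*20)*(-9*2*sqrt(1 + 1)) = (-14*(15 + 25)*20)*(-9*2*sqrt(2)) = (-14*40*20)*(-18*sqrt(2)) = (-560*20)*(-18*sqrt(2)) = -(-201600)*sqrt(2) = 201600*sqrt(2)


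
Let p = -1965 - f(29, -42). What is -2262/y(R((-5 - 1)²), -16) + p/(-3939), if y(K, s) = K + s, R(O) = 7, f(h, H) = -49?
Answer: 991918/3939 ≈ 251.82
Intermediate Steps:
p = -1916 (p = -1965 - 1*(-49) = -1965 + 49 = -1916)
-2262/y(R((-5 - 1)²), -16) + p/(-3939) = -2262/(7 - 16) - 1916/(-3939) = -2262/(-9) - 1916*(-1/3939) = -2262*(-⅑) + 1916/3939 = 754/3 + 1916/3939 = 991918/3939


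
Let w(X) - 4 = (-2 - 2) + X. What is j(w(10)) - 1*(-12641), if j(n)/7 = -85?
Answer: 12046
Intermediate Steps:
w(X) = X (w(X) = 4 + ((-2 - 2) + X) = 4 + (-4 + X) = X)
j(n) = -595 (j(n) = 7*(-85) = -595)
j(w(10)) - 1*(-12641) = -595 - 1*(-12641) = -595 + 12641 = 12046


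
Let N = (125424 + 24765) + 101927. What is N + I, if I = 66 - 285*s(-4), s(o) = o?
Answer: 253322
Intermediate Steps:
N = 252116 (N = 150189 + 101927 = 252116)
I = 1206 (I = 66 - 285*(-4) = 66 + 1140 = 1206)
N + I = 252116 + 1206 = 253322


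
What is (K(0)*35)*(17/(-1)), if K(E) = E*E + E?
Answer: 0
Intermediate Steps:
K(E) = E + E² (K(E) = E² + E = E + E²)
(K(0)*35)*(17/(-1)) = ((0*(1 + 0))*35)*(17/(-1)) = ((0*1)*35)*(17*(-1)) = (0*35)*(-17) = 0*(-17) = 0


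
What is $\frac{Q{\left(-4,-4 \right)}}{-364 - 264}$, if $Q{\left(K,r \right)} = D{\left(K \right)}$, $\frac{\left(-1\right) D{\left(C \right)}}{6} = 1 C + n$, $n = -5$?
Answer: $- \frac{27}{314} \approx -0.085987$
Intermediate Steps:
$D{\left(C \right)} = 30 - 6 C$ ($D{\left(C \right)} = - 6 \left(1 C - 5\right) = - 6 \left(C - 5\right) = - 6 \left(-5 + C\right) = 30 - 6 C$)
$Q{\left(K,r \right)} = 30 - 6 K$
$\frac{Q{\left(-4,-4 \right)}}{-364 - 264} = \frac{30 - -24}{-364 - 264} = \frac{30 + 24}{-628} = \left(- \frac{1}{628}\right) 54 = - \frac{27}{314}$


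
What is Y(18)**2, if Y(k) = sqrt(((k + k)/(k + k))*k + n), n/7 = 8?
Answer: 74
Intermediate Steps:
n = 56 (n = 7*8 = 56)
Y(k) = sqrt(56 + k) (Y(k) = sqrt(((k + k)/(k + k))*k + 56) = sqrt(((2*k)/((2*k)))*k + 56) = sqrt(((2*k)*(1/(2*k)))*k + 56) = sqrt(1*k + 56) = sqrt(k + 56) = sqrt(56 + k))
Y(18)**2 = (sqrt(56 + 18))**2 = (sqrt(74))**2 = 74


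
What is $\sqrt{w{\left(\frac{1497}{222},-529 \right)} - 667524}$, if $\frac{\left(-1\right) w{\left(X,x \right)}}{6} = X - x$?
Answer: $\frac{i \sqrt{918240951}}{37} \approx 818.99 i$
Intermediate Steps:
$w{\left(X,x \right)} = - 6 X + 6 x$ ($w{\left(X,x \right)} = - 6 \left(X - x\right) = - 6 X + 6 x$)
$\sqrt{w{\left(\frac{1497}{222},-529 \right)} - 667524} = \sqrt{\left(- 6 \cdot \frac{1497}{222} + 6 \left(-529\right)\right) - 667524} = \sqrt{\left(- 6 \cdot 1497 \cdot \frac{1}{222} - 3174\right) - 667524} = \sqrt{\left(\left(-6\right) \frac{499}{74} - 3174\right) - 667524} = \sqrt{\left(- \frac{1497}{37} - 3174\right) - 667524} = \sqrt{- \frac{118935}{37} - 667524} = \sqrt{- \frac{24817323}{37}} = \frac{i \sqrt{918240951}}{37}$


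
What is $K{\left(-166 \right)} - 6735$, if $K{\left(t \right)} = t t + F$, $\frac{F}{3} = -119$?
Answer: $20464$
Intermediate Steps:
$F = -357$ ($F = 3 \left(-119\right) = -357$)
$K{\left(t \right)} = -357 + t^{2}$ ($K{\left(t \right)} = t t - 357 = t^{2} - 357 = -357 + t^{2}$)
$K{\left(-166 \right)} - 6735 = \left(-357 + \left(-166\right)^{2}\right) - 6735 = \left(-357 + 27556\right) - 6735 = 27199 - 6735 = 20464$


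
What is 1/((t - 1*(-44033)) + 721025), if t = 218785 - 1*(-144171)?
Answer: 1/1128014 ≈ 8.8651e-7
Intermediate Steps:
t = 362956 (t = 218785 + 144171 = 362956)
1/((t - 1*(-44033)) + 721025) = 1/((362956 - 1*(-44033)) + 721025) = 1/((362956 + 44033) + 721025) = 1/(406989 + 721025) = 1/1128014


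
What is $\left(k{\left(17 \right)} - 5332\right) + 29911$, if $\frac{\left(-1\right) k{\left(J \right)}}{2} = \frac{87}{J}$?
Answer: $\frac{417669}{17} \approx 24569.0$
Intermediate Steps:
$k{\left(J \right)} = - \frac{174}{J}$ ($k{\left(J \right)} = - 2 \frac{87}{J} = - \frac{174}{J}$)
$\left(k{\left(17 \right)} - 5332\right) + 29911 = \left(- \frac{174}{17} - 5332\right) + 29911 = - \frac{90818}{17} + 29911 = \frac{417669}{17}$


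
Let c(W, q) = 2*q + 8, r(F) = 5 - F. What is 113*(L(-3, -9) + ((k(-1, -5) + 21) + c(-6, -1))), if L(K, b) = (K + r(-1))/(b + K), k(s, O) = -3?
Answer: 10735/4 ≈ 2683.8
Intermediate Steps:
c(W, q) = 8 + 2*q
L(K, b) = (6 + K)/(K + b) (L(K, b) = (K + (5 - 1*(-1)))/(b + K) = (K + (5 + 1))/(K + b) = (K + 6)/(K + b) = (6 + K)/(K + b))
113*(L(-3, -9) + ((k(-1, -5) + 21) + c(-6, -1))) = 113*((6 - 3)/(-3 - 9) + ((-3 + 21) + (8 + 2*(-1)))) = 113*(3/(-12) + (18 + (8 - 2))) = 113*(-1/12*3 + (18 + 6)) = 113*(-¼ + 24) = 113*(95/4) = 10735/4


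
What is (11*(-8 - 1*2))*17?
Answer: -1870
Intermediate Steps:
(11*(-8 - 1*2))*17 = (11*(-8 - 2))*17 = (11*(-10))*17 = -110*17 = -1870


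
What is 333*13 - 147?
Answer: 4182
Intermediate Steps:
333*13 - 147 = 4329 - 147 = 4182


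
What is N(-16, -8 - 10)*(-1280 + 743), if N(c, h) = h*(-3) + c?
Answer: -20406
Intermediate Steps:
N(c, h) = c - 3*h (N(c, h) = -3*h + c = c - 3*h)
N(-16, -8 - 10)*(-1280 + 743) = (-16 - 3*(-8 - 10))*(-1280 + 743) = (-16 - 3*(-18))*(-537) = (-16 + 54)*(-537) = 38*(-537) = -20406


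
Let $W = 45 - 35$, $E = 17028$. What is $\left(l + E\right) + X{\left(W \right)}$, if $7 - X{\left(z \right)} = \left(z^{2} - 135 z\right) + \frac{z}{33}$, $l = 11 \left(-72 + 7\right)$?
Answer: $\frac{579800}{33} \approx 17570.0$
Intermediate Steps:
$W = 10$
$l = -715$ ($l = 11 \left(-65\right) = -715$)
$X{\left(z \right)} = 7 - z^{2} + \frac{4454 z}{33}$ ($X{\left(z \right)} = 7 - \left(\left(z^{2} - 135 z\right) + \frac{z}{33}\right) = 7 - \left(z^{2} - \frac{4454 z}{33}\right) = 7 - z^{2} + \frac{4454 z}{33}$)
$\left(l + E\right) + X{\left(W \right)} = \left(-715 + 17028\right) + \left(7 - 10^{2} + \frac{4454}{33} \cdot 10\right) = 16313 + \left(7 - 100 + \frac{44540}{33}\right) = 16313 + \frac{41471}{33} = \frac{579800}{33}$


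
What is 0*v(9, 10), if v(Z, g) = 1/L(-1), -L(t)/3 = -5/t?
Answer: 0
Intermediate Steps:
L(t) = 15/t (L(t) = -(-15)/t = 15/t)
v(Z, g) = -1/15 (v(Z, g) = 1/(15/(-1)) = 1/(15*(-1)) = 1/(-15) = -1/15)
0*v(9, 10) = 0*(-1/15) = 0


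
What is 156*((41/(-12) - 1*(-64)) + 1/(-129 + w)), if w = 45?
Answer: 66144/7 ≈ 9449.1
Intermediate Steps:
156*((41/(-12) - 1*(-64)) + 1/(-129 + w)) = 156*((41/(-12) - 1*(-64)) + 1/(-129 + 45)) = 156*((41*(-1/12) + 64) + 1/(-84)) = 156*((-41/12 + 64) - 1/84) = 156*(727/12 - 1/84) = 156*(424/7) = 66144/7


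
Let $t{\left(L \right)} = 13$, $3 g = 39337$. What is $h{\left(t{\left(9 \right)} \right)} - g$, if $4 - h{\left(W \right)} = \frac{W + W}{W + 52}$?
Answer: $- \frac{196631}{15} \approx -13109.0$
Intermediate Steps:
$g = \frac{39337}{3}$ ($g = \frac{1}{3} \cdot 39337 = \frac{39337}{3} \approx 13112.0$)
$h{\left(W \right)} = 4 - \frac{2 W}{52 + W}$ ($h{\left(W \right)} = 4 - \frac{W + W}{W + 52} = 4 - \frac{2 W}{52 + W}$)
$h{\left(t{\left(9 \right)} \right)} - g = \frac{2 \left(104 + 13\right)}{52 + 13} - \frac{39337}{3} = 2 \cdot \frac{1}{65} \cdot 117 - \frac{39337}{3} = \frac{18}{5} - \frac{39337}{3} = - \frac{196631}{15}$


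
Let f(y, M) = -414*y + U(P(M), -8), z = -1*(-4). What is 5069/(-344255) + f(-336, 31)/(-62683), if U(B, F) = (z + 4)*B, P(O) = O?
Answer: -48290362887/21578936165 ≈ -2.2378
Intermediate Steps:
z = 4
U(B, F) = 8*B (U(B, F) = (4 + 4)*B = 8*B)
f(y, M) = -414*y + 8*M
5069/(-344255) + f(-336, 31)/(-62683) = 5069/(-344255) + (-414*(-336) + 8*31)/(-62683) = 5069*(-1/344255) + (139104 + 248)*(-1/62683) = -5069/344255 + 139352*(-1/62683) = -5069/344255 - 139352/62683 = -48290362887/21578936165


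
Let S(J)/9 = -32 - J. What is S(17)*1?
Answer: -441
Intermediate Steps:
S(J) = -288 - 9*J (S(J) = 9*(-32 - J) = -288 - 9*J)
S(17)*1 = (-288 - 9*17)*1 = (-288 - 153)*1 = -441*1 = -441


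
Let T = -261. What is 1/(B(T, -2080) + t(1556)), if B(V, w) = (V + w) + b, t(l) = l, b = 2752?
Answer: 1/1967 ≈ 0.00050839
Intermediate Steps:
B(V, w) = 2752 + V + w (B(V, w) = (V + w) + 2752 = 2752 + V + w)
1/(B(T, -2080) + t(1556)) = 1/((2752 - 261 - 2080) + 1556) = 1/(411 + 1556) = 1/1967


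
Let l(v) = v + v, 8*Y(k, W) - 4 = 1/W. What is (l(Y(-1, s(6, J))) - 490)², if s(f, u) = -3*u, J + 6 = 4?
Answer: 137710225/576 ≈ 2.3908e+5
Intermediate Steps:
J = -2 (J = -6 + 4 = -2)
Y(k, W) = ½ + 1/(8*W)
l(v) = 2*v
(l(Y(-1, s(6, J))) - 490)² = (2*((1 + 4*(-3*(-2)))/(8*((-3*(-2))))) - 490)² = (2*((⅛)*(1 + 4*6)/6) - 490)² = (2*((⅛)*(⅙)*(1 + 24)) - 490)² = (2*((⅛)*(⅙)*25) - 490)² = (2*(25/48) - 490)² = (25/24 - 490)² = (-11735/24)² = 137710225/576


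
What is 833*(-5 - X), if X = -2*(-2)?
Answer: -7497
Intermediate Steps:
X = 4
833*(-5 - X) = 833*(-5 - 1*4) = 833*(-5 - 4) = 833*(-9) = -7497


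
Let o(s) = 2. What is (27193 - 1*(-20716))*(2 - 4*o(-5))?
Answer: -287454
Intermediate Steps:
(27193 - 1*(-20716))*(2 - 4*o(-5)) = (27193 - 1*(-20716))*(2 - 4*2) = (27193 + 20716)*(2 - 8) = 47909*(-6) = -287454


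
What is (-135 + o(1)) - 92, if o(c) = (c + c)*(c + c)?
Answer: -223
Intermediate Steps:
o(c) = 4*c**2 (o(c) = (2*c)*(2*c) = 4*c**2)
(-135 + o(1)) - 92 = (-135 + 4*1**2) - 92 = (-135 + 4*1) - 92 = (-135 + 4) - 92 = -131 - 92 = -223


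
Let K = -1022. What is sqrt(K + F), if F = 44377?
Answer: sqrt(43355) ≈ 208.22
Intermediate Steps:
sqrt(K + F) = sqrt(-1022 + 44377) = sqrt(43355)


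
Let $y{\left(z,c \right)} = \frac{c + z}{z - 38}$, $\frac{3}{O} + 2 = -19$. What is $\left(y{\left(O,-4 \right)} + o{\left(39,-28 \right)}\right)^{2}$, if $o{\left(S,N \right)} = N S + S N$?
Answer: $\frac{340004443801}{71289} \approx 4.7694 \cdot 10^{6}$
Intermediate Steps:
$O = - \frac{1}{7}$ ($O = \frac{3}{-2 - 19} = \frac{3}{-21} = 3 \left(- \frac{1}{21}\right) = - \frac{1}{7} \approx -0.14286$)
$y{\left(z,c \right)} = \frac{c + z}{-38 + z}$
$o{\left(S,N \right)} = 2 N S$ ($o{\left(S,N \right)} = N S + N S = 2 N S$)
$\left(y{\left(O,-4 \right)} + o{\left(39,-28 \right)}\right)^{2} = \left(\frac{-4 - \frac{1}{7}}{-38 - \frac{1}{7}} + 2 \left(-28\right) 39\right)^{2} = \left(\frac{1}{- \frac{267}{7}} \left(- \frac{29}{7}\right) - 2184\right)^{2} = \left(\left(- \frac{7}{267}\right) \left(- \frac{29}{7}\right) - 2184\right)^{2} = \left(\frac{29}{267} - 2184\right)^{2} = \left(- \frac{583099}{267}\right)^{2} = \frac{340004443801}{71289}$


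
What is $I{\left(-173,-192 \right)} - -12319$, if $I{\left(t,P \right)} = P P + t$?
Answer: $49010$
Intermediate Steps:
$I{\left(t,P \right)} = t + P^{2}$ ($I{\left(t,P \right)} = P^{2} + t = t + P^{2}$)
$I{\left(-173,-192 \right)} - -12319 = \left(-173 + \left(-192\right)^{2}\right) - -12319 = \left(-173 + 36864\right) + 12319 = 36691 + 12319 = 49010$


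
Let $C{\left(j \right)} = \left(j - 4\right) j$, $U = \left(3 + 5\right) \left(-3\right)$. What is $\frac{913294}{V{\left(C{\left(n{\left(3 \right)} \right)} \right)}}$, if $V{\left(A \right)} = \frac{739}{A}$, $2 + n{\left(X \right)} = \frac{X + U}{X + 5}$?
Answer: $\frac{1165819791}{23648} \approx 49299.0$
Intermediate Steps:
$U = -24$ ($U = 8 \left(-3\right) = -24$)
$n{\left(X \right)} = -2 + \frac{-24 + X}{5 + X}$ ($n{\left(X \right)} = -2 + \frac{X - 24}{X + 5} = -2 + \frac{-24 + X}{5 + X}$)
$C{\left(j \right)} = j \left(-4 + j\right)$ ($C{\left(j \right)} = \left(-4 + j\right) j = j \left(-4 + j\right)$)
$\frac{913294}{V{\left(C{\left(n{\left(3 \right)} \right)} \right)}} = \frac{913294}{739 \frac{1}{\frac{-34 - 3}{5 + 3} \left(-4 + \frac{-34 - 3}{5 + 3}\right)}} = \frac{913294}{739 \frac{1}{\frac{-34 - 3}{8} \left(-4 + \frac{-34 - 3}{8}\right)}} = \frac{913294}{739 \frac{1}{\frac{1}{8} \left(-37\right) \left(-4 + \frac{1}{8} \left(-37\right)\right)}} = \frac{913294}{739 \frac{1}{\left(- \frac{37}{8}\right) \left(-4 - \frac{37}{8}\right)}} = \frac{913294}{739 \frac{1}{\left(- \frac{37}{8}\right) \left(- \frac{69}{8}\right)}} = \frac{913294}{739 \frac{1}{\frac{2553}{64}}} = \frac{913294}{739 \cdot \frac{64}{2553}} = \frac{913294}{\frac{47296}{2553}} = 913294 \cdot \frac{2553}{47296} = \frac{1165819791}{23648}$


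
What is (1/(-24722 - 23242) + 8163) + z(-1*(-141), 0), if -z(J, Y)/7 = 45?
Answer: 376421471/47964 ≈ 7848.0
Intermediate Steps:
z(J, Y) = -315 (z(J, Y) = -7*45 = -315)
(1/(-24722 - 23242) + 8163) + z(-1*(-141), 0) = (1/(-24722 - 23242) + 8163) - 315 = (1/(-47964) + 8163) - 315 = (-1/47964 + 8163) - 315 = 391530131/47964 - 315 = 376421471/47964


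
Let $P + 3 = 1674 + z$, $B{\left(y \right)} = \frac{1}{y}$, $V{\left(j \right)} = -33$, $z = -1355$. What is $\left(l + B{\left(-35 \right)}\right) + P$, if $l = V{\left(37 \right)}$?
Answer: $\frac{9904}{35} \approx 282.97$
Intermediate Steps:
$l = -33$
$P = 316$ ($P = -3 + \left(1674 - 1355\right) = -3 + 319 = 316$)
$\left(l + B{\left(-35 \right)}\right) + P = \left(-33 + \frac{1}{-35}\right) + 316 = \left(-33 - \frac{1}{35}\right) + 316 = - \frac{1156}{35} + 316 = \frac{9904}{35}$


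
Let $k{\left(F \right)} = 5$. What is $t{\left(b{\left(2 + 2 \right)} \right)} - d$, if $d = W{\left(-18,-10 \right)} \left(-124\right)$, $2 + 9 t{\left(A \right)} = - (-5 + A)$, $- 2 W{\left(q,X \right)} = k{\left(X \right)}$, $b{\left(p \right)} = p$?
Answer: $- \frac{2791}{9} \approx -310.11$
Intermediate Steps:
$W{\left(q,X \right)} = - \frac{5}{2}$ ($W{\left(q,X \right)} = \left(- \frac{1}{2}\right) 5 = - \frac{5}{2}$)
$t{\left(A \right)} = \frac{1}{3} - \frac{A}{9}$ ($t{\left(A \right)} = - \frac{2}{9} + \frac{\left(-1\right) \left(-5 + A\right)}{9} = - \frac{2}{9} + \frac{5 - A}{9} = - \frac{2}{9} - \left(- \frac{5}{9} + \frac{A}{9}\right) = \frac{1}{3} - \frac{A}{9}$)
$d = 310$ ($d = \left(- \frac{5}{2}\right) \left(-124\right) = 310$)
$t{\left(b{\left(2 + 2 \right)} \right)} - d = \left(\frac{1}{3} - \frac{2 + 2}{9}\right) - 310 = \left(\frac{1}{3} - \frac{4}{9}\right) - 310 = - \frac{1}{9} - 310 = - \frac{2791}{9}$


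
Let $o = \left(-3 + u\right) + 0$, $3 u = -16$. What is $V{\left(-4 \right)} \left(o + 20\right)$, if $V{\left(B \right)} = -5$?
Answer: $- \frac{175}{3} \approx -58.333$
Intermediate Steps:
$u = - \frac{16}{3}$ ($u = \frac{1}{3} \left(-16\right) = - \frac{16}{3} \approx -5.3333$)
$o = - \frac{25}{3}$ ($o = \left(-3 - \frac{16}{3}\right) + 0 = - \frac{25}{3} + 0 = - \frac{25}{3} \approx -8.3333$)
$V{\left(-4 \right)} \left(o + 20\right) = - 5 \left(- \frac{25}{3} + 20\right) = \left(-5\right) \frac{35}{3} = - \frac{175}{3}$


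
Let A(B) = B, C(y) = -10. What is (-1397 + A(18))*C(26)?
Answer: 13790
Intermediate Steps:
(-1397 + A(18))*C(26) = (-1397 + 18)*(-10) = -1379*(-10) = 13790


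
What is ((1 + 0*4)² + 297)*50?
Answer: 14900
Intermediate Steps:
((1 + 0*4)² + 297)*50 = ((1 + 0)² + 297)*50 = (1² + 297)*50 = (1 + 297)*50 = 298*50 = 14900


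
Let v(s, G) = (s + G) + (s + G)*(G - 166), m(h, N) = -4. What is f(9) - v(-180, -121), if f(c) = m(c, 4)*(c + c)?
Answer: -86158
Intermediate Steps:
v(s, G) = G + s + (-166 + G)*(G + s) (v(s, G) = (G + s) + (G + s)*(-166 + G) = (G + s) + (-166 + G)*(G + s) = G + s + (-166 + G)*(G + s))
f(c) = -8*c (f(c) = -4*(c + c) = -8*c)
f(9) - v(-180, -121) = -8*9 - ((-121)**2 - 165*(-121) - 165*(-180) - 121*(-180)) = -72 - (14641 + 19965 + 29700 + 21780) = -72 - 1*86086 = -72 - 86086 = -86158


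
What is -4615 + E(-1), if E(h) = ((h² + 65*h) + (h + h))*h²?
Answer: -4681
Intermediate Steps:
E(h) = h²*(h² + 67*h) (E(h) = ((h² + 65*h) + 2*h)*h² = (h² + 67*h)*h² = h²*(h² + 67*h))
-4615 + E(-1) = -4615 + (-1)³*(67 - 1) = -4615 - 1*66 = -4615 - 66 = -4681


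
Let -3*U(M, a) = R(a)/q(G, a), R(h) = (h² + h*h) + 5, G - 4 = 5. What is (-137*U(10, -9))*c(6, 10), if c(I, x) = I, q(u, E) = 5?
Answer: 45758/5 ≈ 9151.6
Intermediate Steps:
G = 9 (G = 4 + 5 = 9)
R(h) = 5 + 2*h² (R(h) = (h² + h²) + 5 = 2*h² + 5 = 5 + 2*h²)
U(M, a) = -⅓ - 2*a²/15 (U(M, a) = -(5 + 2*a²)/(3*5) = -(1 + 2*a²/5)/3 = -⅓ - 2*a²/15)
(-137*U(10, -9))*c(6, 10) = -137*(-⅓ - 2/15*(-9)²)*6 = -137*(-⅓ - 2/15*81)*6 = -137*(-⅓ - 54/5)*6 = -137*(-167/15)*6 = (22879/15)*6 = 45758/5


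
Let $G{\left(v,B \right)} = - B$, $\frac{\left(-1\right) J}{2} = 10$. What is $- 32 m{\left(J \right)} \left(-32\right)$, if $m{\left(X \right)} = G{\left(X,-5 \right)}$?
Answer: $5120$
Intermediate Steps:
$J = -20$ ($J = \left(-2\right) 10 = -20$)
$m{\left(X \right)} = 5$ ($m{\left(X \right)} = \left(-1\right) \left(-5\right) = 5$)
$- 32 m{\left(J \right)} \left(-32\right) = \left(-32\right) 5 \left(-32\right) = \left(-160\right) \left(-32\right) = 5120$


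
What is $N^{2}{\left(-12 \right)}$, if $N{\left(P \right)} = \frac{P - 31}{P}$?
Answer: $\frac{1849}{144} \approx 12.84$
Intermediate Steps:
$N{\left(P \right)} = \frac{-31 + P}{P}$
$N^{2}{\left(-12 \right)} = \left(\frac{-31 - 12}{-12}\right)^{2} = \left(\left(- \frac{1}{12}\right) \left(-43\right)\right)^{2} = \left(\frac{43}{12}\right)^{2} = \frac{1849}{144}$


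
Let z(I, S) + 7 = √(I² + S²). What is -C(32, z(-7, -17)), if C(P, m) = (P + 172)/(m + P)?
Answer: -5100/287 + 2652*√2/287 ≈ -4.7021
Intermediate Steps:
z(I, S) = -7 + √(I² + S²)
C(P, m) = (172 + P)/(P + m)
-C(32, z(-7, -17)) = -(172 + 32)/(32 + (-7 + √((-7)² + (-17)²))) = -204/(32 + (-7 + √(49 + 289))) = -204/(32 + (-7 + √338)) = -204/(32 + (-7 + 13*√2)) = -204/(25 + 13*√2)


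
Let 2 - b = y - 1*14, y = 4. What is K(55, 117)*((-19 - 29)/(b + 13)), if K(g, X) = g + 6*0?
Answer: -528/5 ≈ -105.60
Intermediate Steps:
b = 12 (b = 2 - (4 - 1*14) = 2 - (4 - 14) = 2 - 1*(-10) = 2 + 10 = 12)
K(g, X) = g (K(g, X) = g + 0 = g)
K(55, 117)*((-19 - 29)/(b + 13)) = 55*((-19 - 29)/(12 + 13)) = 55*(-48/25) = -528/5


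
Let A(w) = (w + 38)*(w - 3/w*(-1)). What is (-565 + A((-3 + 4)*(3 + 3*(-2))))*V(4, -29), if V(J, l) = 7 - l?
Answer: -25380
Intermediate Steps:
A(w) = (38 + w)*(w + 3/w)
(-565 + A((-3 + 4)*(3 + 3*(-2))))*V(4, -29) = (-565 + (3 + ((-3 + 4)*(3 + 3*(-2)))² + 38*((-3 + 4)*(3 + 3*(-2))) + 114/(((-3 + 4)*(3 + 3*(-2))))))*(7 - 1*(-29)) = (-565 + (3 + (1*(3 - 6))² + 38*(1*(3 - 6)) + 114/((1*(3 - 6)))))*(7 + 29) = (-565 + (3 + (1*(-3))² + 38*(1*(-3)) + 114/((1*(-3)))))*36 = (-565 + (3 + (-3)² + 38*(-3) + 114/(-3)))*36 = (-565 + (3 + 9 - 114 + 114*(-⅓)))*36 = (-565 + (3 + 9 - 114 - 38))*36 = (-565 - 140)*36 = -705*36 = -25380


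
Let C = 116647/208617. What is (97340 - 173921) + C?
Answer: -15975981830/208617 ≈ -76581.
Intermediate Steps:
C = 116647/208617 (C = 116647*(1/208617) = 116647/208617 ≈ 0.55914)
(97340 - 173921) + C = (97340 - 173921) + 116647/208617 = -76581 + 116647/208617 = -15975981830/208617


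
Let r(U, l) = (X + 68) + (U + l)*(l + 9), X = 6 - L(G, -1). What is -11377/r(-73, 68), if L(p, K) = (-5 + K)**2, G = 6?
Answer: 11377/347 ≈ 32.787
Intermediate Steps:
X = -30 (X = 6 - (-5 - 1)**2 = 6 - 1*(-6)**2 = 6 - 1*36 = 6 - 36 = -30)
r(U, l) = 38 + (9 + l)*(U + l) (r(U, l) = (-30 + 68) + (U + l)*(l + 9) = 38 + (U + l)*(9 + l) = 38 + (9 + l)*(U + l))
-11377/r(-73, 68) = -11377/(38 + 68**2 + 9*(-73) + 9*68 - 73*68) = -11377/(38 + 4624 - 657 + 612 - 4964) = -11377/(-347) = -11377*(-1/347) = 11377/347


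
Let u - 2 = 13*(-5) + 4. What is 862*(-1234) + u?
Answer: -1063767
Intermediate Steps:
u = -59 (u = 2 + (13*(-5) + 4) = 2 + (-65 + 4) = 2 - 61 = -59)
862*(-1234) + u = 862*(-1234) - 59 = -1063708 - 59 = -1063767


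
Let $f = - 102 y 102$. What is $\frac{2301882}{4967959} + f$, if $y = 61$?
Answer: $- \frac{3152883069714}{4967959} \approx -6.3464 \cdot 10^{5}$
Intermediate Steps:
$f = -634644$ ($f = \left(-102\right) 61 \cdot 102 = \left(-6222\right) 102 = -634644$)
$\frac{2301882}{4967959} + f = \frac{2301882}{4967959} - 634644 = - \frac{3152883069714}{4967959}$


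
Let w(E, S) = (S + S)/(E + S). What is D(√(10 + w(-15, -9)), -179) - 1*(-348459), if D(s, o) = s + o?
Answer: 348280 + √43/2 ≈ 3.4828e+5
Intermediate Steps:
w(E, S) = 2*S/(E + S) (w(E, S) = (2*S)/(E + S) = 2*S/(E + S))
D(s, o) = o + s
D(√(10 + w(-15, -9)), -179) - 1*(-348459) = (-179 + √(10 + 2*(-9)/(-15 - 9))) - 1*(-348459) = (-179 + √(10 + 2*(-9)/(-24))) + 348459 = (-179 + √(10 + 2*(-9)*(-1/24))) + 348459 = (-179 + √(10 + ¾)) + 348459 = (-179 + √(43/4)) + 348459 = (-179 + √43/2) + 348459 = 348280 + √43/2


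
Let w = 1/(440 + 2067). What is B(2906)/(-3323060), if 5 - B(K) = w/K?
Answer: -36426709/24209628586520 ≈ -1.5046e-6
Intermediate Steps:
w = 1/2507 ≈ 0.00039888
B(K) = 5 - 1/(2507*K)
B(2906)/(-3323060) = (5 - 1/2507/2906)/(-3323060) = (5 - 1/2507*1/2906)*(-1/3323060) = (5 - 1/7285342)*(-1/3323060) = (36426709/7285342)*(-1/3323060) = -36426709/24209628586520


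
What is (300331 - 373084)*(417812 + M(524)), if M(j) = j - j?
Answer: -30397076436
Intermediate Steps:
M(j) = 0
(300331 - 373084)*(417812 + M(524)) = (300331 - 373084)*(417812 + 0) = -72753*417812 = -30397076436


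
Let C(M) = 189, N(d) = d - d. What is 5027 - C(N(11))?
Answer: 4838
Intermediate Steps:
N(d) = 0
5027 - C(N(11)) = 5027 - 1*189 = 5027 - 189 = 4838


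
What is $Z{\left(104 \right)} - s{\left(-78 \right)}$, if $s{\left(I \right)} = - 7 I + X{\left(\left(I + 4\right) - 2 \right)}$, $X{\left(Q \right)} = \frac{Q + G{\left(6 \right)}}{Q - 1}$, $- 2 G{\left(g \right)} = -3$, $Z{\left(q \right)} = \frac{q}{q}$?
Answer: $- \frac{84079}{154} \approx -545.97$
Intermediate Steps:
$Z{\left(q \right)} = 1$
$G{\left(g \right)} = \frac{3}{2}$ ($G{\left(g \right)} = \left(- \frac{1}{2}\right) \left(-3\right) = \frac{3}{2}$)
$X{\left(Q \right)} = \frac{\frac{3}{2} + Q}{-1 + Q}$ ($X{\left(Q \right)} = \frac{Q + \frac{3}{2}}{Q - 1} = \frac{\frac{3}{2} + Q}{-1 + Q}$)
$s{\left(I \right)} = - 7 I + \frac{\frac{7}{2} + I}{1 + I}$ ($s{\left(I \right)} = - 7 I + \frac{\frac{3}{2} + \left(\left(I + 4\right) - 2\right)}{-1 + \left(\left(I + 4\right) - 2\right)} = - 7 I + \frac{\frac{3}{2} + \left(\left(4 + I\right) - 2\right)}{-1 + \left(\left(4 + I\right) - 2\right)} = - 7 I + \frac{\frac{3}{2} + \left(2 + I\right)}{-1 + \left(2 + I\right)} = - 7 I + \frac{\frac{7}{2} + I}{1 + I}$)
$Z{\left(104 \right)} - s{\left(-78 \right)} = 1 - \frac{7 - 14 \left(-78\right)^{2} - -936}{2 \left(1 - 78\right)} = 1 - \frac{7 - 85176 + 936}{2 \left(-77\right)} = 1 - \frac{1}{2} \left(- \frac{1}{77}\right) \left(7 - 85176 + 936\right) = 1 - \frac{1}{2} \left(- \frac{1}{77}\right) \left(-84233\right) = 1 - \frac{84233}{154} = - \frac{84079}{154}$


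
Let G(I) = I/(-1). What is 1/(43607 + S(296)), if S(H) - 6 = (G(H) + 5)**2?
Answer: 1/128294 ≈ 7.7946e-6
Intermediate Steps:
G(I) = -I (G(I) = I*(-1) = -I)
S(H) = 6 + (5 - H)**2 (S(H) = 6 + (-H + 5)**2 = 6 + (5 - H)**2)
1/(43607 + S(296)) = 1/(43607 + (6 + (-5 + 296)**2)) = 1/(43607 + (6 + 291**2)) = 1/(43607 + (6 + 84681)) = 1/(43607 + 84687) = 1/128294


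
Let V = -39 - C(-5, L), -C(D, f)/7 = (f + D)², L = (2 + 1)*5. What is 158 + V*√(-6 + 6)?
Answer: 158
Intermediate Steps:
L = 15 (L = 3*5 = 15)
C(D, f) = -7*(D + f)² (C(D, f) = -7*(f + D)² = -7*(D + f)²)
V = 661 (V = -39 - (-7)*(-5 + 15)² = -39 - (-7)*10² = -39 - (-7)*100 = -39 - 1*(-700) = -39 + 700 = 661)
158 + V*√(-6 + 6) = 158 + 661*√(-6 + 6) = 158 + 661*√0 = 158 + 661*0 = 158 + 0 = 158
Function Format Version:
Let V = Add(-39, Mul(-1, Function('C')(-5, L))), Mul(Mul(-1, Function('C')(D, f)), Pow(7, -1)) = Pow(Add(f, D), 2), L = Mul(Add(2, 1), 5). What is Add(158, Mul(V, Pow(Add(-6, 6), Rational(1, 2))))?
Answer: 158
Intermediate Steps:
L = 15 (L = Mul(3, 5) = 15)
Function('C')(D, f) = Mul(-7, Pow(Add(D, f), 2)) (Function('C')(D, f) = Mul(-7, Pow(Add(f, D), 2)) = Mul(-7, Pow(Add(D, f), 2)))
V = 661 (V = Add(-39, Mul(-1, Mul(-7, Pow(Add(-5, 15), 2)))) = Add(-39, Mul(-1, Mul(-7, Pow(10, 2)))) = Add(-39, Mul(-1, Mul(-7, 100))) = Add(-39, Mul(-1, -700)) = Add(-39, 700) = 661)
Add(158, Mul(V, Pow(Add(-6, 6), Rational(1, 2)))) = Add(158, Mul(661, Pow(Add(-6, 6), Rational(1, 2)))) = Add(158, Mul(661, Pow(0, Rational(1, 2)))) = Add(158, Mul(661, 0)) = Add(158, 0) = 158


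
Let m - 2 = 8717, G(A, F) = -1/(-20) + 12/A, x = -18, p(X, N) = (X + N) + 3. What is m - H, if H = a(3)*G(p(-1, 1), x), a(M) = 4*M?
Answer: 43352/5 ≈ 8670.4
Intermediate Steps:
p(X, N) = 3 + N + X (p(X, N) = (N + X) + 3 = 3 + N + X)
G(A, F) = 1/20 + 12/A (G(A, F) = -1*(-1/20) + 12/A = 1/20 + 12/A)
m = 8719 (m = 2 + 8717 = 8719)
H = 243/5 (H = (4*3)*((240 + (3 + 1 - 1))/(20*(3 + 1 - 1))) = 12*((1/20)*(240 + 3)/3) = 12*((1/20)*(1/3)*243) = 12*(81/20) = 243/5 ≈ 48.600)
m - H = 8719 - 1*243/5 = 8719 - 243/5 = 43352/5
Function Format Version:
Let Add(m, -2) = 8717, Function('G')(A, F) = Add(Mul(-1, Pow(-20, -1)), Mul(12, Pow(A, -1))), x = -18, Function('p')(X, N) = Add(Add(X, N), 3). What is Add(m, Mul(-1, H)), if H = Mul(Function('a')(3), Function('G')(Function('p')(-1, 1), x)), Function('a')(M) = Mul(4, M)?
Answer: Rational(43352, 5) ≈ 8670.4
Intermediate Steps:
Function('p')(X, N) = Add(3, N, X) (Function('p')(X, N) = Add(Add(N, X), 3) = Add(3, N, X))
Function('G')(A, F) = Add(Rational(1, 20), Mul(12, Pow(A, -1))) (Function('G')(A, F) = Add(Mul(-1, Rational(-1, 20)), Mul(12, Pow(A, -1))) = Add(Rational(1, 20), Mul(12, Pow(A, -1))))
m = 8719 (m = Add(2, 8717) = 8719)
H = Rational(243, 5) (H = Mul(Mul(4, 3), Mul(Rational(1, 20), Pow(Add(3, 1, -1), -1), Add(240, Add(3, 1, -1)))) = Mul(12, Mul(Rational(1, 20), Pow(3, -1), Add(240, 3))) = Mul(12, Mul(Rational(1, 20), Rational(1, 3), 243)) = Mul(12, Rational(81, 20)) = Rational(243, 5) ≈ 48.600)
Add(m, Mul(-1, H)) = Add(8719, Mul(-1, Rational(243, 5))) = Add(8719, Rational(-243, 5)) = Rational(43352, 5)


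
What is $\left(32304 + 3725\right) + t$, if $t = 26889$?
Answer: $62918$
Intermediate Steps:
$\left(32304 + 3725\right) + t = \left(32304 + 3725\right) + 26889 = 36029 + 26889 = 62918$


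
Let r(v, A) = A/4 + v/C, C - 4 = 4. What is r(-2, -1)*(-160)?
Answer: 80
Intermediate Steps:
C = 8 (C = 4 + 4 = 8)
r(v, A) = A/4 + v/8
r(-2, -1)*(-160) = ((¼)*(-1) + (⅛)*(-2))*(-160) = (-¼ - ¼)*(-160) = -½*(-160) = 80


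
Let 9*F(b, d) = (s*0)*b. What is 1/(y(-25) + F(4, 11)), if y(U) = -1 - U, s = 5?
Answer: 1/24 ≈ 0.041667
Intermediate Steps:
F(b, d) = 0 (F(b, d) = ((5*0)*b)/9 = (0*b)/9 = (1/9)*0 = 0)
1/(y(-25) + F(4, 11)) = 1/((-1 - 1*(-25)) + 0) = 1/((-1 + 25) + 0) = 1/(24 + 0) = 1/24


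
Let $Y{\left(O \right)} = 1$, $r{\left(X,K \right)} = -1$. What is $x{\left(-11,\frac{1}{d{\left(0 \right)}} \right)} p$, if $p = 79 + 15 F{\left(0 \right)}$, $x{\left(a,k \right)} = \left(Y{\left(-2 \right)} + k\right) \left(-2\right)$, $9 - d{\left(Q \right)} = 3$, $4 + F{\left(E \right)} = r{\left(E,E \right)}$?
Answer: $- \frac{28}{3} \approx -9.3333$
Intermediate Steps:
$F{\left(E \right)} = -5$ ($F{\left(E \right)} = -4 - 1 = -5$)
$d{\left(Q \right)} = 6$ ($d{\left(Q \right)} = 9 - 3 = 6$)
$x{\left(a,k \right)} = -2 - 2 k$ ($x{\left(a,k \right)} = \left(1 + k\right) \left(-2\right) = -2 - 2 k$)
$p = 4$ ($p = 79 + 15 \left(-5\right) = 79 - 75 = 4$)
$x{\left(-11,\frac{1}{d{\left(0 \right)}} \right)} p = \left(-2 - \frac{2}{6}\right) 4 = \left(-2 - \frac{1}{3}\right) 4 = \left(- \frac{7}{3}\right) 4 = - \frac{28}{3}$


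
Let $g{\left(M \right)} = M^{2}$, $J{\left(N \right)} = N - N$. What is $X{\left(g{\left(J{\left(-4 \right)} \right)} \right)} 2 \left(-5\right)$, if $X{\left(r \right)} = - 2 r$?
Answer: $0$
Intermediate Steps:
$J{\left(N \right)} = 0$
$X{\left(g{\left(J{\left(-4 \right)} \right)} \right)} 2 \left(-5\right) = - 2 \cdot 0^{2} \cdot 2 \left(-5\right) = \left(-2\right) 0 \cdot 2 \left(-5\right) = 0 \cdot 2 \left(-5\right) = 0 \left(-5\right) = 0$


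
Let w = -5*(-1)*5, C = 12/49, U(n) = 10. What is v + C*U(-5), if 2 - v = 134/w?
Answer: -1116/1225 ≈ -0.91102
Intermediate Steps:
C = 12/49 (C = 12*(1/49) = 12/49 ≈ 0.24490)
w = 25 (w = 5*5 = 25)
v = -84/25 (v = 2 - 134/25 = -84/25 ≈ -3.3600)
v + C*U(-5) = -84/25 + (12/49)*10 = -84/25 + 120/49 = -1116/1225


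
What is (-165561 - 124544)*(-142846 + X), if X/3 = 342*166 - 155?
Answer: -7834285525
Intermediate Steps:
X = 169851 (X = 3*(342*166 - 155) = 3*(56772 - 155) = 3*56617 = 169851)
(-165561 - 124544)*(-142846 + X) = (-165561 - 124544)*(-142846 + 169851) = -290105*27005 = -7834285525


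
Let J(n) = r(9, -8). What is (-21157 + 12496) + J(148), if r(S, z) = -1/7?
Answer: -60628/7 ≈ -8661.1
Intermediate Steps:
r(S, z) = -1/7 (r(S, z) = -1*1/7 = -1/7)
J(n) = -1/7
(-21157 + 12496) + J(148) = (-21157 + 12496) - 1/7 = -8661 - 1/7 = -60628/7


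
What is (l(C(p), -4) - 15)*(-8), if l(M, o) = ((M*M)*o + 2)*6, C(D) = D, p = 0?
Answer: 24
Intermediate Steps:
l(M, o) = 12 + 6*o*M**2 (l(M, o) = (M**2*o + 2)*6 = (o*M**2 + 2)*6 = (2 + o*M**2)*6 = 12 + 6*o*M**2)
(l(C(p), -4) - 15)*(-8) = ((12 + 6*(-4)*0**2) - 15)*(-8) = ((12 + 6*(-4)*0) - 15)*(-8) = ((12 + 0) - 15)*(-8) = (12 - 15)*(-8) = -3*(-8) = 24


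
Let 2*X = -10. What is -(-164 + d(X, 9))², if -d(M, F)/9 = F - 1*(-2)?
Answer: -69169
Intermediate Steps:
X = -5 (X = (½)*(-10) = -5)
d(M, F) = -18 - 9*F (d(M, F) = -9*(F - 1*(-2)) = -9*(F + 2) = -9*(2 + F) = -18 - 9*F)
-(-164 + d(X, 9))² = -(-164 + (-18 - 9*9))² = -(-164 + (-18 - 81))² = -(-164 - 99)² = -1*(-263)² = -1*69169 = -69169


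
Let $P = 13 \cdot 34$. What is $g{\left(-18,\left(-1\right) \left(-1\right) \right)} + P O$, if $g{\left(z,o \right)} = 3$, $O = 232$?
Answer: $102547$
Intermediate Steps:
$P = 442$
$g{\left(-18,\left(-1\right) \left(-1\right) \right)} + P O = 3 + 442 \cdot 232 = 3 + 102544 = 102547$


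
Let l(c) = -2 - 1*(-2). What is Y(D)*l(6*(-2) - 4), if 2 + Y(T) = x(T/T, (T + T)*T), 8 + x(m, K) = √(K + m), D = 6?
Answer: 0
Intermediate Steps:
l(c) = 0 (l(c) = -2 + 2 = 0)
x(m, K) = -8 + √(K + m)
Y(T) = -10 + √(1 + 2*T²) (Y(T) = -2 + (-8 + √((T + T)*T + T/T)) = -2 + (-8 + √((2*T)*T + 1)) = -2 + (-8 + √(2*T² + 1)) = -2 + (-8 + √(1 + 2*T²)) = -10 + √(1 + 2*T²))
Y(D)*l(6*(-2) - 4) = (-10 + √(1 + 2*6²))*0 = (-10 + √(1 + 2*36))*0 = (-10 + √(1 + 72))*0 = (-10 + √73)*0 = 0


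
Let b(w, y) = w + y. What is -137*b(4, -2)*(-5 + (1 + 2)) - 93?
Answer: 455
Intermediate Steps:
-137*b(4, -2)*(-5 + (1 + 2)) - 93 = -137*(4 - 2)*(-5 + (1 + 2)) - 93 = -274*(-5 + 3) - 93 = -274*(-2) - 93 = -137*(-4) - 93 = 548 - 93 = 455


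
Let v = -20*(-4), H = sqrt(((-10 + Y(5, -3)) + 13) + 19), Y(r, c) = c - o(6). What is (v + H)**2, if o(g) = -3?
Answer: (80 + sqrt(22))**2 ≈ 7172.5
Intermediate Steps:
Y(r, c) = 3 + c (Y(r, c) = c - 1*(-3) = c + 3 = 3 + c)
H = sqrt(22) (H = sqrt(((-10 + (3 - 3)) + 13) + 19) = sqrt(((-10 + 0) + 13) + 19) = sqrt((-10 + 13) + 19) = sqrt(3 + 19) = sqrt(22) ≈ 4.6904)
v = 80
(v + H)**2 = (80 + sqrt(22))**2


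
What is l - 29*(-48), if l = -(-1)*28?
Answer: 1420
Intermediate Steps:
l = 28 (l = -1*(-28) = 28)
l - 29*(-48) = 28 - 29*(-48) = 28 + 1392 = 1420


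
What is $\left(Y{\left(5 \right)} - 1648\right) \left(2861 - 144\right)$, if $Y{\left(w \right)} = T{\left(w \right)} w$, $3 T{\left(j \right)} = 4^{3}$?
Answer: $- \frac{12563408}{3} \approx -4.1878 \cdot 10^{6}$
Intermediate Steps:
$T{\left(j \right)} = \frac{64}{3}$ ($T{\left(j \right)} = \frac{4^{3}}{3} = \frac{1}{3} \cdot 64 = \frac{64}{3}$)
$Y{\left(w \right)} = \frac{64 w}{3}$
$\left(Y{\left(5 \right)} - 1648\right) \left(2861 - 144\right) = \left(\frac{64}{3} \cdot 5 - 1648\right) \left(2861 - 144\right) = \left(\frac{320}{3} - 1648\right) 2717 = \left(- \frac{4624}{3}\right) 2717 = - \frac{12563408}{3}$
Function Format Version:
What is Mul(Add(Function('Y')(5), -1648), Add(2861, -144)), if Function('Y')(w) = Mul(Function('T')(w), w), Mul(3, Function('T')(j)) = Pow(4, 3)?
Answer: Rational(-12563408, 3) ≈ -4.1878e+6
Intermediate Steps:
Function('T')(j) = Rational(64, 3) (Function('T')(j) = Mul(Rational(1, 3), Pow(4, 3)) = Mul(Rational(1, 3), 64) = Rational(64, 3))
Function('Y')(w) = Mul(Rational(64, 3), w)
Mul(Add(Function('Y')(5), -1648), Add(2861, -144)) = Mul(Add(Mul(Rational(64, 3), 5), -1648), Add(2861, -144)) = Mul(Add(Rational(320, 3), -1648), 2717) = Mul(Rational(-4624, 3), 2717) = Rational(-12563408, 3)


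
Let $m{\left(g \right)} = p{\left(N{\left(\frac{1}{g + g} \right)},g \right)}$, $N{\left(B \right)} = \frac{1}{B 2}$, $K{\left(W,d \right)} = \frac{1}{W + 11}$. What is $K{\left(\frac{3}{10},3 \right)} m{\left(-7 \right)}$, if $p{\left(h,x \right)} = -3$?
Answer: $- \frac{30}{113} \approx -0.26549$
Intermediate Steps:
$K{\left(W,d \right)} = \frac{1}{11 + W}$
$N{\left(B \right)} = \frac{1}{2 B}$
$m{\left(g \right)} = -3$
$K{\left(\frac{3}{10},3 \right)} m{\left(-7 \right)} = \frac{1}{11 + \frac{3}{10}} \left(-3\right) = \frac{1}{\frac{113}{10}} \left(-3\right) = \frac{10}{113} \left(-3\right) = - \frac{30}{113}$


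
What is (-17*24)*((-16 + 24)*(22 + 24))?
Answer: -150144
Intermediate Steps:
(-17*24)*((-16 + 24)*(22 + 24)) = -3264*46 = -408*368 = -150144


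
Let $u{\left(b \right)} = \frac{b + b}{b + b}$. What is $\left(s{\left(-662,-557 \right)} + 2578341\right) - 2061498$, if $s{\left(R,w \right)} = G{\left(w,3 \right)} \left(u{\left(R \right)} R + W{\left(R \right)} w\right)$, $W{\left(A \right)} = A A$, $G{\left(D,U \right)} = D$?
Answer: $135965648333$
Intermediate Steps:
$u{\left(b \right)} = 1$ ($u{\left(b \right)} = \frac{2 b}{2 b} = 2 b \frac{1}{2 b} = 1$)
$W{\left(A \right)} = A^{2}$
$s{\left(R,w \right)} = w \left(R + w R^{2}\right)$ ($s{\left(R,w \right)} = w \left(1 R + R^{2} w\right) = w \left(R + w R^{2}\right)$)
$\left(s{\left(-662,-557 \right)} + 2578341\right) - 2061498 = \left(\left(-662\right) \left(-557\right) \left(1 - -368734\right) + 2578341\right) - 2061498 = \left(\left(-662\right) \left(-557\right) \left(1 + 368734\right) + 2578341\right) - 2061498 = \left(\left(-662\right) \left(-557\right) 368735 + 2578341\right) - 2061498 = \left(135965131490 + 2578341\right) - 2061498 = 135967709831 - 2061498 = 135965648333$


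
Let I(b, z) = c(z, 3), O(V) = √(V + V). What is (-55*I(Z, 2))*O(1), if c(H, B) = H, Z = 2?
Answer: -110*√2 ≈ -155.56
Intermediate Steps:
O(V) = √2*√V (O(V) = √(2*V) = √2*√V)
I(b, z) = z
(-55*I(Z, 2))*O(1) = (-55*2)*(√2*√1) = -110*√2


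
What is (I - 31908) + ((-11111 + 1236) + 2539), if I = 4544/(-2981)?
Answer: -116990908/2981 ≈ -39246.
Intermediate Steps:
I = -4544/2981 (I = 4544*(-1/2981) = -4544/2981 ≈ -1.5243)
(I - 31908) + ((-11111 + 1236) + 2539) = (-4544/2981 - 31908) + ((-11111 + 1236) + 2539) = -95122292/2981 + (-9875 + 2539) = -95122292/2981 - 7336 = -116990908/2981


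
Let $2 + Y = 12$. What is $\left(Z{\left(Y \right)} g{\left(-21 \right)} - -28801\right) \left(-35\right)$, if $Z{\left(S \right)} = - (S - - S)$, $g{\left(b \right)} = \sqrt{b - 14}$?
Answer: $-1008035 + 700 i \sqrt{35} \approx -1.008 \cdot 10^{6} + 4141.3 i$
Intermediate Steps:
$Y = 10$ ($Y = -2 + 12 = 10$)
$g{\left(b \right)} = \sqrt{-14 + b}$
$Z{\left(S \right)} = - 2 S$ ($Z{\left(S \right)} = - (S + S) = - 2 S$)
$\left(Z{\left(Y \right)} g{\left(-21 \right)} - -28801\right) \left(-35\right) = \left(\left(-2\right) 10 \sqrt{-14 - 21} - -28801\right) \left(-35\right) = \left(- 20 \sqrt{-35} + 28801\right) \left(-35\right) = \left(- 20 i \sqrt{35} + 28801\right) \left(-35\right) = \left(28801 - 20 i \sqrt{35}\right) \left(-35\right) = -1008035 + 700 i \sqrt{35}$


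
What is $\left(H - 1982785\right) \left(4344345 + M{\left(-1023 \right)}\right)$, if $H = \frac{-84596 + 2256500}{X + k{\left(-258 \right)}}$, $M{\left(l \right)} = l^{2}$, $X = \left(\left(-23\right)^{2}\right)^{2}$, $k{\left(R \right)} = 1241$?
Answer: $- \frac{500743013034170214}{46847} \approx -1.0689 \cdot 10^{13}$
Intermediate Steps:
$X = 279841$ ($X = 529^{2} = 279841$)
$H = \frac{361984}{46847}$ ($H = \frac{-84596 + 2256500}{279841 + 1241} = \frac{2171904}{281082} = 2171904 \cdot \frac{1}{281082} = \frac{361984}{46847} \approx 7.7269$)
$\left(H - 1982785\right) \left(4344345 + M{\left(-1023 \right)}\right) = \left(\frac{361984}{46847} - 1982785\right) \left(4344345 + \left(-1023\right)^{2}\right) = - \frac{92887166911 \left(4344345 + 1046529\right)}{46847} = \left(- \frac{92887166911}{46847}\right) 5390874 = - \frac{500743013034170214}{46847}$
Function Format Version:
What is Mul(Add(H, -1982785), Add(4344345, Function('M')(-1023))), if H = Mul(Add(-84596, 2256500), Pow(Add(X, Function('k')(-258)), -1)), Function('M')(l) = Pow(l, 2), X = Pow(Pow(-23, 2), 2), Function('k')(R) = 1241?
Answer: Rational(-500743013034170214, 46847) ≈ -1.0689e+13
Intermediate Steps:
X = 279841 (X = Pow(529, 2) = 279841)
H = Rational(361984, 46847) (H = Mul(Add(-84596, 2256500), Pow(Add(279841, 1241), -1)) = Mul(2171904, Pow(281082, -1)) = Mul(2171904, Rational(1, 281082)) = Rational(361984, 46847) ≈ 7.7269)
Mul(Add(H, -1982785), Add(4344345, Function('M')(-1023))) = Mul(Add(Rational(361984, 46847), -1982785), Add(4344345, Pow(-1023, 2))) = Mul(Rational(-92887166911, 46847), Add(4344345, 1046529)) = Mul(Rational(-92887166911, 46847), 5390874) = Rational(-500743013034170214, 46847)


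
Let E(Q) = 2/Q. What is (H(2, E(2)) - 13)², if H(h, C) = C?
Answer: 144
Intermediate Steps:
(H(2, E(2)) - 13)² = (2/2 - 13)² = (2*(½) - 13)² = (1 - 13)² = (-12)² = 144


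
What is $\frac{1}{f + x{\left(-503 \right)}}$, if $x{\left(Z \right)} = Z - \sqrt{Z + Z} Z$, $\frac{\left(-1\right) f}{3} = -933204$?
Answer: $\frac{2799109}{7835265720935} - \frac{503 i \sqrt{1006}}{7835265720935} \approx 3.5724 \cdot 10^{-7} - 2.0362 \cdot 10^{-9} i$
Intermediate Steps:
$f = 2799612$ ($f = \left(-3\right) \left(-933204\right) = 2799612$)
$x{\left(Z \right)} = Z - \sqrt{2} Z^{\frac{3}{2}}$ ($x{\left(Z \right)} = Z - \sqrt{2 Z} Z = Z - \sqrt{2} \sqrt{Z} Z = Z - \sqrt{2} Z^{\frac{3}{2}}$)
$\frac{1}{f + x{\left(-503 \right)}} = \frac{1}{2799612 - \left(503 + \sqrt{2} \left(-503\right)^{\frac{3}{2}}\right)} = \frac{1}{2799612 - \left(503 + \sqrt{2} \left(- 503 i \sqrt{503}\right)\right)} = \frac{1}{2799612 - \left(503 - 503 i \sqrt{1006}\right)} = \frac{1}{2799109 + 503 i \sqrt{1006}}$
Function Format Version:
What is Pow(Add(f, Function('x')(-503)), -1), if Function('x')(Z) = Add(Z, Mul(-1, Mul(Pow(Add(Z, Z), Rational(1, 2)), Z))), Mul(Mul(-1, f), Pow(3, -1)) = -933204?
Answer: Add(Rational(2799109, 7835265720935), Mul(Rational(-503, 7835265720935), I, Pow(1006, Rational(1, 2)))) ≈ Add(3.5724e-7, Mul(-2.0362e-9, I))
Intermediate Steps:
f = 2799612 (f = Mul(-3, -933204) = 2799612)
Function('x')(Z) = Add(Z, Mul(-1, Pow(2, Rational(1, 2)), Pow(Z, Rational(3, 2)))) (Function('x')(Z) = Add(Z, Mul(-1, Mul(Pow(Mul(2, Z), Rational(1, 2)), Z))) = Add(Z, Mul(-1, Mul(Mul(Pow(2, Rational(1, 2)), Pow(Z, Rational(1, 2))), Z))) = Add(Z, Mul(-1, Mul(Pow(2, Rational(1, 2)), Pow(Z, Rational(3, 2))))) = Add(Z, Mul(-1, Pow(2, Rational(1, 2)), Pow(Z, Rational(3, 2)))))
Pow(Add(f, Function('x')(-503)), -1) = Pow(Add(2799612, Add(-503, Mul(-1, Pow(2, Rational(1, 2)), Pow(-503, Rational(3, 2))))), -1) = Pow(Add(2799612, Add(-503, Mul(-1, Pow(2, Rational(1, 2)), Mul(-503, I, Pow(503, Rational(1, 2)))))), -1) = Pow(Add(2799612, Add(-503, Mul(503, I, Pow(1006, Rational(1, 2))))), -1) = Pow(Add(2799109, Mul(503, I, Pow(1006, Rational(1, 2)))), -1)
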